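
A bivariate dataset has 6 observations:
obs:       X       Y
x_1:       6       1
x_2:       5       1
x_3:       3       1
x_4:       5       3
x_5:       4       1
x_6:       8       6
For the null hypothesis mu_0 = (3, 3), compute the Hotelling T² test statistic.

Step 1 — sample mean vector:
  mean(X) = (6 + 5 + 3 + 5 + 4 + 8) / 6 = 31/6 = 5.1667
  mean(Y) = (1 + 1 + 1 + 3 + 1 + 6) / 6 = 13/6 = 2.1667
  x̄ = (5.1667, 2.1667),  deviation x̄ - mu_0 = (5.1667, 2.1667) - (3, 3) = (2.1667, -0.8333).

Step 2 — sample covariance matrix, S[i,j] = (1/(n-1)) · Σ_k (x_{k,i} - mean_i) · (x_{k,j} - mean_j), divisor n-1 = 5:
  S[X,X] = ((0.8333)·(0.8333) + (-0.1667)·(-0.1667) + (-2.1667)·(-2.1667) + (-0.1667)·(-0.1667) + (-1.1667)·(-1.1667) + (2.8333)·(2.8333)) / 5 = 14.8333/5 = 2.9667
  S[X,Y] = ((0.8333)·(-1.1667) + (-0.1667)·(-1.1667) + (-2.1667)·(-1.1667) + (-0.1667)·(0.8333) + (-1.1667)·(-1.1667) + (2.8333)·(3.8333)) / 5 = 13.8333/5 = 2.7667
  S[Y,Y] = ((-1.1667)·(-1.1667) + (-1.1667)·(-1.1667) + (-1.1667)·(-1.1667) + (0.8333)·(0.8333) + (-1.1667)·(-1.1667) + (3.8333)·(3.8333)) / 5 = 20.8333/5 = 4.1667
  S = [[2.9667, 2.7667],
 [2.7667, 4.1667]].

Step 3 — invert S. det(S) = 2.9667·4.1667 - (2.7667)² = 4.7067.
  S^{-1} = (1/det) · [[d, -b], [-b, a]] = [[0.8853, -0.5878],
 [-0.5878, 0.6303]].

Step 4 — quadratic form (x̄ - mu_0)^T · S^{-1} · (x̄ - mu_0):
  S^{-1} · (x̄ - mu_0) = (2.4079, -1.7989),
  (x̄ - mu_0)^T · [...] = (2.1667)·(2.4079) + (-0.8333)·(-1.7989) = 6.7162.

Step 5 — scale by n: T² = 6 · 6.7162 = 40.2975.

T² ≈ 40.2975


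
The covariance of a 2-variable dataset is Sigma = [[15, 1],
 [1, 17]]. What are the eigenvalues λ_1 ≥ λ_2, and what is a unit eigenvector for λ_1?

Step 1 — characteristic polynomial of 2×2 Sigma:
  det(Sigma - λI) = λ² - trace · λ + det = 0.
  trace = 15 + 17 = 32, det = 15·17 - (1)² = 254.
Step 2 — discriminant:
  Δ = trace² - 4·det = 1024 - 1016 = 8.
Step 3 — eigenvalues:
  λ = (trace ± √Δ)/2 = (32 ± 2.8284)/2,
  λ_1 = 17.4142,  λ_2 = 14.5858.

Step 4 — unit eigenvector for λ_1: solve (Sigma - λ_1 I)v = 0. First row:
  (15 - 17.4142)·v_x + (1)·v_y = 0, i.e. (-2.4142)·v_x + (1)·v_y = 0,
  so v ∝ (b, λ_1 - a) = (1, 2.4142) = u.
  ||u|| = √((1)² + (2.4142)²) = √(6.8284) ≈ 2.6131,
  v_1 = u/||u|| ≈ (0.3827, 0.9239) (||v_1|| = 1).

λ_1 = 17.4142,  λ_2 = 14.5858;  v_1 ≈ (0.3827, 0.9239)


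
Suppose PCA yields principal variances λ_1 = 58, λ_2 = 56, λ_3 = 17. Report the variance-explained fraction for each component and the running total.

Step 1 — total variance = trace(Sigma) = Σ λ_i = 58 + 56 + 17 = 131.

Step 2 — fraction explained by component i = λ_i / Σ λ:
  PC1: 58/131 = 0.4427
  PC2: 56/131 = 0.4275
  PC3: 17/131 = 0.1298

Step 3 — cumulative fraction after k components = (λ_1 + ... + λ_k) / Σ λ:
  k = 1: 58/131 = 0.4427
  k = 2: (58 + 56)/131 = 114/131 = 0.8702
  k = 3: (58 + 56 + 17)/131 = 131/131 = 1

Summary (fraction, with percent):

explained: PC1 0.4427 (44.27%), PC2 0.4275 (42.75%), PC3 0.1298 (12.98%);  cumulative: 0.4427, 0.8702, 1


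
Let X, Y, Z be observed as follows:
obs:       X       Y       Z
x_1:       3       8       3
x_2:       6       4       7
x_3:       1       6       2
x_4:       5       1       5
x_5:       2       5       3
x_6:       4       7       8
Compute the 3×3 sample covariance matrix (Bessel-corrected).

Step 1 — column means:
  mean(X) = (3 + 6 + 1 + 5 + 2 + 4) / 6 = 21/6 = 3.5
  mean(Y) = (8 + 4 + 6 + 1 + 5 + 7) / 6 = 31/6 = 5.1667
  mean(Z) = (3 + 7 + 2 + 5 + 3 + 8) / 6 = 28/6 = 4.6667

Step 2 — sample covariance S[i,j] = (1/(n-1)) · Σ_k (x_{k,i} - mean_i) · (x_{k,j} - mean_j), with n-1 = 5.
  S[X,X] = ((-0.5)·(-0.5) + (2.5)·(2.5) + (-2.5)·(-2.5) + (1.5)·(1.5) + (-1.5)·(-1.5) + (0.5)·(0.5)) / 5 = 17.5/5 = 3.5
  S[X,Y] = ((-0.5)·(2.8333) + (2.5)·(-1.1667) + (-2.5)·(0.8333) + (1.5)·(-4.1667) + (-1.5)·(-0.1667) + (0.5)·(1.8333)) / 5 = -11.5/5 = -2.3
  S[X,Z] = ((-0.5)·(-1.6667) + (2.5)·(2.3333) + (-2.5)·(-2.6667) + (1.5)·(0.3333) + (-1.5)·(-1.6667) + (0.5)·(3.3333)) / 5 = 18/5 = 3.6
  S[Y,Y] = ((2.8333)·(2.8333) + (-1.1667)·(-1.1667) + (0.8333)·(0.8333) + (-4.1667)·(-4.1667) + (-0.1667)·(-0.1667) + (1.8333)·(1.8333)) / 5 = 30.8333/5 = 6.1667
  S[Y,Z] = ((2.8333)·(-1.6667) + (-1.1667)·(2.3333) + (0.8333)·(-2.6667) + (-4.1667)·(0.3333) + (-0.1667)·(-1.6667) + (1.8333)·(3.3333)) / 5 = -4.6667/5 = -0.9333
  S[Z,Z] = ((-1.6667)·(-1.6667) + (2.3333)·(2.3333) + (-2.6667)·(-2.6667) + (0.3333)·(0.3333) + (-1.6667)·(-1.6667) + (3.3333)·(3.3333)) / 5 = 29.3333/5 = 5.8667

S is symmetric (S[j,i] = S[i,j]). Assembling:

S = [[3.5, -2.3, 3.6],
 [-2.3, 6.1667, -0.9333],
 [3.6, -0.9333, 5.8667]]


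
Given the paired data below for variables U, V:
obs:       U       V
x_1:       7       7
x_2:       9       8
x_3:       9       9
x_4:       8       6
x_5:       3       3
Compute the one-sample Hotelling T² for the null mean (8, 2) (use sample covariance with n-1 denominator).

Step 1 — sample mean vector:
  mean(U) = (7 + 9 + 9 + 8 + 3) / 5 = 36/5 = 7.2
  mean(V) = (7 + 8 + 9 + 6 + 3) / 5 = 33/5 = 6.6
  x̄ = (7.2, 6.6),  deviation x̄ - mu_0 = (7.2, 6.6) - (8, 2) = (-0.8, 4.6).

Step 2 — sample covariance matrix, S[i,j] = (1/(n-1)) · Σ_k (x_{k,i} - mean_i) · (x_{k,j} - mean_j), divisor n-1 = 4:
  S[U,U] = ((-0.2)·(-0.2) + (1.8)·(1.8) + (1.8)·(1.8) + (0.8)·(0.8) + (-4.2)·(-4.2)) / 4 = 24.8/4 = 6.2
  S[U,V] = ((-0.2)·(0.4) + (1.8)·(1.4) + (1.8)·(2.4) + (0.8)·(-0.6) + (-4.2)·(-3.6)) / 4 = 21.4/4 = 5.35
  S[V,V] = ((0.4)·(0.4) + (1.4)·(1.4) + (2.4)·(2.4) + (-0.6)·(-0.6) + (-3.6)·(-3.6)) / 4 = 21.2/4 = 5.3
  S = [[6.2, 5.35],
 [5.35, 5.3]].

Step 3 — invert S. det(S) = 6.2·5.3 - (5.35)² = 4.2375.
  S^{-1} = (1/det) · [[d, -b], [-b, a]] = [[1.2507, -1.2625],
 [-1.2625, 1.4631]].

Step 4 — quadratic form (x̄ - mu_0)^T · S^{-1} · (x̄ - mu_0):
  S^{-1} · (x̄ - mu_0) = (-6.8083, 7.7404),
  (x̄ - mu_0)^T · [...] = (-0.8)·(-6.8083) + (4.6)·(7.7404) = 41.0525.

Step 5 — scale by n: T² = 5 · 41.0525 = 205.2625.

T² ≈ 205.2625


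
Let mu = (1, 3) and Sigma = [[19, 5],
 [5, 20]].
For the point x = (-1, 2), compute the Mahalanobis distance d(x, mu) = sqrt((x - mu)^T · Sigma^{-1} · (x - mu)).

Step 1 — centre the observation: (x - mu) = (-2, -1).

Step 2 — invert Sigma. det(Sigma) = 19·20 - (5)² = 355.
  Sigma^{-1} = (1/det) · [[d, -b], [-b, a]] = [[0.0563, -0.0141],
 [-0.0141, 0.0535]].

Step 3 — form the quadratic (x - mu)^T · Sigma^{-1} · (x - mu):
  Sigma^{-1} · (x - mu) = (-0.0986, -0.0254).
  (x - mu)^T · [Sigma^{-1} · (x - mu)] = (-2)·(-0.0986) + (-1)·(-0.0254) = 0.2225.

Step 4 — take square root: d = √(0.2225) ≈ 0.4717.

d(x, mu) = √(0.2225) ≈ 0.4717


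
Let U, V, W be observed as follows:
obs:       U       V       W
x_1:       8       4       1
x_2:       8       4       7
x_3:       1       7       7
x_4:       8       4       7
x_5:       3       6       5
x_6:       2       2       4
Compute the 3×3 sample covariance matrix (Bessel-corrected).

Step 1 — column means:
  mean(U) = (8 + 8 + 1 + 8 + 3 + 2) / 6 = 30/6 = 5
  mean(V) = (4 + 4 + 7 + 4 + 6 + 2) / 6 = 27/6 = 4.5
  mean(W) = (1 + 7 + 7 + 7 + 5 + 4) / 6 = 31/6 = 5.1667

Step 2 — sample covariance S[i,j] = (1/(n-1)) · Σ_k (x_{k,i} - mean_i) · (x_{k,j} - mean_j), with n-1 = 5.
  S[U,U] = ((3)·(3) + (3)·(3) + (-4)·(-4) + (3)·(3) + (-2)·(-2) + (-3)·(-3)) / 5 = 56/5 = 11.2
  S[U,V] = ((3)·(-0.5) + (3)·(-0.5) + (-4)·(2.5) + (3)·(-0.5) + (-2)·(1.5) + (-3)·(-2.5)) / 5 = -10/5 = -2
  S[U,W] = ((3)·(-4.1667) + (3)·(1.8333) + (-4)·(1.8333) + (3)·(1.8333) + (-2)·(-0.1667) + (-3)·(-1.1667)) / 5 = -5/5 = -1
  S[V,V] = ((-0.5)·(-0.5) + (-0.5)·(-0.5) + (2.5)·(2.5) + (-0.5)·(-0.5) + (1.5)·(1.5) + (-2.5)·(-2.5)) / 5 = 15.5/5 = 3.1
  S[V,W] = ((-0.5)·(-4.1667) + (-0.5)·(1.8333) + (2.5)·(1.8333) + (-0.5)·(1.8333) + (1.5)·(-0.1667) + (-2.5)·(-1.1667)) / 5 = 7.5/5 = 1.5
  S[W,W] = ((-4.1667)·(-4.1667) + (1.8333)·(1.8333) + (1.8333)·(1.8333) + (1.8333)·(1.8333) + (-0.1667)·(-0.1667) + (-1.1667)·(-1.1667)) / 5 = 28.8333/5 = 5.7667

S is symmetric (S[j,i] = S[i,j]). Assembling:

S = [[11.2, -2, -1],
 [-2, 3.1, 1.5],
 [-1, 1.5, 5.7667]]


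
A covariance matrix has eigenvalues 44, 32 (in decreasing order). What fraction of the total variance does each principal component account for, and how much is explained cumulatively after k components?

Step 1 — total variance = trace(Sigma) = Σ λ_i = 44 + 32 = 76.

Step 2 — fraction explained by component i = λ_i / Σ λ:
  PC1: 44/76 = 0.5789
  PC2: 32/76 = 0.4211

Step 3 — cumulative fraction after k components = (λ_1 + ... + λ_k) / Σ λ:
  k = 1: 44/76 = 0.5789
  k = 2: (44 + 32)/76 = 76/76 = 1

Summary (fraction, with percent):

explained: PC1 0.5789 (57.89%), PC2 0.4211 (42.11%);  cumulative: 0.5789, 1


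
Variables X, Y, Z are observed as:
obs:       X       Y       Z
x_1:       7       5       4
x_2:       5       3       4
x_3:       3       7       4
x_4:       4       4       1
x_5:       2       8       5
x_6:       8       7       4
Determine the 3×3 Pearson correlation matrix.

Step 1 — column means:
  mean(X) = (7 + 5 + 3 + 4 + 2 + 8) / 6 = 29/6 = 4.8333
  mean(Y) = (5 + 3 + 7 + 4 + 8 + 7) / 6 = 34/6 = 5.6667
  mean(Z) = (4 + 4 + 4 + 1 + 5 + 4) / 6 = 22/6 = 3.6667

Step 2 — sample variances and covariances s[i,j] = (1/(n-1)) · Σ_k (x_{k,i} - mean_i) · (x_{k,j} - mean_j), with n-1 = 5:
  s[X,X] = ((2.1667)·(2.1667) + (0.1667)·(0.1667) + (-1.8333)·(-1.8333) + (-0.8333)·(-0.8333) + (-2.8333)·(-2.8333) + (3.1667)·(3.1667)) / 5 = 26.8333/5 = 5.3667
  s[X,Y] = ((2.1667)·(-0.6667) + (0.1667)·(-2.6667) + (-1.8333)·(1.3333) + (-0.8333)·(-1.6667) + (-2.8333)·(2.3333) + (3.1667)·(1.3333)) / 5 = -5.3333/5 = -1.0667
  s[X,Z] = ((2.1667)·(0.3333) + (0.1667)·(0.3333) + (-1.8333)·(0.3333) + (-0.8333)·(-2.6667) + (-2.8333)·(1.3333) + (3.1667)·(0.3333)) / 5 = -0.3333/5 = -0.0667
  s[Y,Y] = ((-0.6667)·(-0.6667) + (-2.6667)·(-2.6667) + (1.3333)·(1.3333) + (-1.6667)·(-1.6667) + (2.3333)·(2.3333) + (1.3333)·(1.3333)) / 5 = 19.3333/5 = 3.8667
  s[Y,Z] = ((-0.6667)·(0.3333) + (-2.6667)·(0.3333) + (1.3333)·(0.3333) + (-1.6667)·(-2.6667) + (2.3333)·(1.3333) + (1.3333)·(0.3333)) / 5 = 7.3333/5 = 1.4667
  s[Z,Z] = ((0.3333)·(0.3333) + (0.3333)·(0.3333) + (0.3333)·(0.3333) + (-2.6667)·(-2.6667) + (1.3333)·(1.3333) + (0.3333)·(0.3333)) / 5 = 9.3333/5 = 1.8667
  Sample standard deviations s_i = √(s[i,i]):
  s(X) = √(5.3667) = 2.3166
  s(Y) = √(3.8667) = 1.9664
  s(Z) = √(1.8667) = 1.3663

Step 3 — r_{ij} = s_{ij} / (s_i · s_j):
  r[X,X] = 1 (diagonal).
  r[X,Y] = -1.0667 / (2.3166 · 1.9664) = -1.0667 / 4.5553 = -0.2342
  r[X,Z] = -0.0667 / (2.3166 · 1.3663) = -0.0667 / 3.1651 = -0.0211
  r[Y,Y] = 1 (diagonal).
  r[Y,Z] = 1.4667 / (1.9664 · 1.3663) = 1.4667 / 2.6866 = 0.5459
  r[Z,Z] = 1 (diagonal).

R is symmetric with unit diagonal. Assembling:

R = [[1, -0.2342, -0.0211],
 [-0.2342, 1, 0.5459],
 [-0.0211, 0.5459, 1]]


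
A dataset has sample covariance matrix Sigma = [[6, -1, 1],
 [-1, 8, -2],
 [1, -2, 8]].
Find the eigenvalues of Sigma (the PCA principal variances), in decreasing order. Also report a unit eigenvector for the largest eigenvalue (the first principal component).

Step 1 — characteristic polynomial p(λ) = det(λI - Sigma) = λ³ - tr·λ² + c_1·λ - det, where tr = trace, c_1 = sum of the principal 2×2 minors, det = det(Sigma):
  tr = 6 + 8 + 8 = 22,
  c_1 = (6·8 - (-1)²) + (6·8 - (1)²) + (8·8 - (-2)²) = 47 + 47 + 60 = 154,
  det = 6·(8·8 - (-2)²) - (-1)·((-1)·8 - (-2)·(1)) + (1)·((-1)·(-2) - 8·(1)) = 6·(60) - (-1)·(-6) + (1)·(-6) = 348.
  So p(λ) = λ³ - 22λ² + 154λ - 348.
Step 2 — look for an integer root (rational root theorem: any rational root is an integer divisor of 348). Testing λ = 6:
  p(6) = 216 - 792 + 924 - 348 = 0  ✓
  Dividing out (λ - 6): p(λ) = (λ - 6)(λ² - 16λ + 58).
Step 3 — remaining eigenvalues from the quadratic λ² - 16λ + 58 = 0:
  Δ = 16² - 4·58 = 256 - 232 = 24,  λ = (16 ± √24)/2 = (16 ± 4.899)/2 ≈ 10.4495 or 5.5505.
  Sorted: λ_1 = 10.4495,  λ_2 = 6,  λ_3 = 5.5505  (check: sum = 22 = tr ✓).

Step 4 — unit eigenvector for λ_1 ≈ 10.4495: v spans the null space of (Sigma - λ_1 I), whose rows are
  r_1 = (-4.4495, -1, 1),  r_2 = (-1, -2.4495, -2),  r_3 = (1, -2, -2.4495).
  v is orthogonal to every row, so take v ∝ r_1 × r_2 = ((-1)·(-2) - (1)·(-2.4495), (1)·(-1) - (-4.4495)·(-2), (-4.4495)·(-2.4495) - (-1)·(-1)) ≈ (4.4495, -9.899, 9.899).
  Let u = (4.4495, -9.899, 9.899).
  ||u|| = √((4.4495)² + (-9.899)² + (9.899)²) = √(215.7775) ≈ 14.6894,  v_1 = u/||u|| ≈ (0.3029, -0.6739, 0.6739) (||v_1|| = 1).

λ_1 = 10.4495,  λ_2 = 6,  λ_3 = 5.5505;  v_1 ≈ (0.3029, -0.6739, 0.6739)


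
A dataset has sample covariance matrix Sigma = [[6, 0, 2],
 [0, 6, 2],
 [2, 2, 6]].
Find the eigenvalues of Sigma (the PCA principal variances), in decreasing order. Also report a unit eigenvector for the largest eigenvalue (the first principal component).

Step 1 — characteristic polynomial p(λ) = det(λI - Sigma) = λ³ - tr·λ² + c_1·λ - det, where tr = trace, c_1 = sum of the principal 2×2 minors, det = det(Sigma):
  tr = 6 + 6 + 6 = 18,
  c_1 = (6·6 - (0)²) + (6·6 - (2)²) + (6·6 - (2)²) = 36 + 32 + 32 = 100,
  det = 6·(6·6 - (2)²) - (0)·((0)·6 - (2)·(2)) + (2)·((0)·(2) - 6·(2)) = 6·(32) - (0)·(-4) + (2)·(-12) = 168.
  So p(λ) = λ³ - 18λ² + 100λ - 168.
Step 2 — look for an integer root (rational root theorem: any rational root is an integer divisor of 168). Testing λ = 6:
  p(6) = 216 - 648 + 600 - 168 = 0  ✓
  Dividing out (λ - 6): p(λ) = (λ - 6)(λ² - 12λ + 28).
Step 3 — remaining eigenvalues from the quadratic λ² - 12λ + 28 = 0:
  Δ = 12² - 4·28 = 144 - 112 = 32,  λ = (12 ± √32)/2 = (12 ± 5.6569)/2 ≈ 8.8284 or 3.1716.
  Sorted: λ_1 = 8.8284,  λ_2 = 6,  λ_3 = 3.1716  (check: sum = 18 = tr ✓).

Step 4 — unit eigenvector for λ_1 ≈ 8.8284: v spans the null space of (Sigma - λ_1 I), whose rows are
  r_1 = (-2.8284, 0, 2),  r_2 = (0, -2.8284, 2),  r_3 = (2, 2, -2.8284).
  v is orthogonal to every row, so take v ∝ r_1 × r_2 = ((0)·(2) - (2)·(-2.8284), (2)·(0) - (-2.8284)·(2), (-2.8284)·(-2.8284) - (0)·(0)) ≈ (5.6569, 5.6569, 8).
  Let u = (5.6569, 5.6569, 8).
  ||u|| = √((5.6569)² + (5.6569)² + (8)²) = √(128) ≈ 11.3137,  v_1 = u/||u|| ≈ (0.5, 0.5, 0.7071) (||v_1|| = 1).

λ_1 = 8.8284,  λ_2 = 6,  λ_3 = 3.1716;  v_1 ≈ (0.5, 0.5, 0.7071)


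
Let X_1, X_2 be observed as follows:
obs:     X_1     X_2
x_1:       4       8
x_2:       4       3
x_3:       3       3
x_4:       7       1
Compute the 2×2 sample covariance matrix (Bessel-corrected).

Step 1 — column means:
  mean(X_1) = (4 + 4 + 3 + 7) / 4 = 18/4 = 4.5
  mean(X_2) = (8 + 3 + 3 + 1) / 4 = 15/4 = 3.75

Step 2 — sample covariance S[i,j] = (1/(n-1)) · Σ_k (x_{k,i} - mean_i) · (x_{k,j} - mean_j), with n-1 = 3.
  S[X_1,X_1] = ((-0.5)·(-0.5) + (-0.5)·(-0.5) + (-1.5)·(-1.5) + (2.5)·(2.5)) / 3 = 9/3 = 3
  S[X_1,X_2] = ((-0.5)·(4.25) + (-0.5)·(-0.75) + (-1.5)·(-0.75) + (2.5)·(-2.75)) / 3 = -7.5/3 = -2.5
  S[X_2,X_2] = ((4.25)·(4.25) + (-0.75)·(-0.75) + (-0.75)·(-0.75) + (-2.75)·(-2.75)) / 3 = 26.75/3 = 8.9167

S is symmetric (S[j,i] = S[i,j]). Assembling:

S = [[3, -2.5],
 [-2.5, 8.9167]]


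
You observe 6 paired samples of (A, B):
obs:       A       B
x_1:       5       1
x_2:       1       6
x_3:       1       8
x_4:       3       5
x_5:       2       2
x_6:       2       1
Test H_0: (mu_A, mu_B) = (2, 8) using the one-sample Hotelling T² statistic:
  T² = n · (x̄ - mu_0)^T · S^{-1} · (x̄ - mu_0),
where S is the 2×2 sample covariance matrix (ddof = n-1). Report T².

Step 1 — sample mean vector:
  mean(A) = (5 + 1 + 1 + 3 + 2 + 2) / 6 = 14/6 = 2.3333
  mean(B) = (1 + 6 + 8 + 5 + 2 + 1) / 6 = 23/6 = 3.8333
  x̄ = (2.3333, 3.8333),  deviation x̄ - mu_0 = (2.3333, 3.8333) - (2, 8) = (0.3333, -4.1667).

Step 2 — sample covariance matrix, S[i,j] = (1/(n-1)) · Σ_k (x_{k,i} - mean_i) · (x_{k,j} - mean_j), divisor n-1 = 5:
  S[A,A] = ((2.6667)·(2.6667) + (-1.3333)·(-1.3333) + (-1.3333)·(-1.3333) + (0.6667)·(0.6667) + (-0.3333)·(-0.3333) + (-0.3333)·(-0.3333)) / 5 = 11.3333/5 = 2.2667
  S[A,B] = ((2.6667)·(-2.8333) + (-1.3333)·(2.1667) + (-1.3333)·(4.1667) + (0.6667)·(1.1667) + (-0.3333)·(-1.8333) + (-0.3333)·(-2.8333)) / 5 = -13.6667/5 = -2.7333
  S[B,B] = ((-2.8333)·(-2.8333) + (2.1667)·(2.1667) + (4.1667)·(4.1667) + (1.1667)·(1.1667) + (-1.8333)·(-1.8333) + (-2.8333)·(-2.8333)) / 5 = 42.8333/5 = 8.5667
  S = [[2.2667, -2.7333],
 [-2.7333, 8.5667]].

Step 3 — invert S. det(S) = 2.2667·8.5667 - (-2.7333)² = 11.9467.
  S^{-1} = (1/det) · [[d, -b], [-b, a]] = [[0.7171, 0.2288],
 [0.2288, 0.1897]].

Step 4 — quadratic form (x̄ - mu_0)^T · S^{-1} · (x̄ - mu_0):
  S^{-1} · (x̄ - mu_0) = (-0.7143, -0.7143),
  (x̄ - mu_0)^T · [...] = (0.3333)·(-0.7143) + (-4.1667)·(-0.7143) = 2.7381.

Step 5 — scale by n: T² = 6 · 2.7381 = 16.4286.

T² ≈ 16.4286


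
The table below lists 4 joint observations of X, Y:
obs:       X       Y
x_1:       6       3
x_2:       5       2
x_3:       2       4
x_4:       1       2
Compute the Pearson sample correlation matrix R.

Step 1 — column means:
  mean(X) = (6 + 5 + 2 + 1) / 4 = 14/4 = 3.5
  mean(Y) = (3 + 2 + 4 + 2) / 4 = 11/4 = 2.75

Step 2 — sample variances and covariances s[i,j] = (1/(n-1)) · Σ_k (x_{k,i} - mean_i) · (x_{k,j} - mean_j), with n-1 = 3:
  s[X,X] = ((2.5)·(2.5) + (1.5)·(1.5) + (-1.5)·(-1.5) + (-2.5)·(-2.5)) / 3 = 17/3 = 5.6667
  s[X,Y] = ((2.5)·(0.25) + (1.5)·(-0.75) + (-1.5)·(1.25) + (-2.5)·(-0.75)) / 3 = -0.5/3 = -0.1667
  s[Y,Y] = ((0.25)·(0.25) + (-0.75)·(-0.75) + (1.25)·(1.25) + (-0.75)·(-0.75)) / 3 = 2.75/3 = 0.9167
  Sample standard deviations s_i = √(s[i,i]):
  s(X) = √(5.6667) = 2.3805
  s(Y) = √(0.9167) = 0.9574

Step 3 — r_{ij} = s_{ij} / (s_i · s_j):
  r[X,X] = 1 (diagonal).
  r[X,Y] = -0.1667 / (2.3805 · 0.9574) = -0.1667 / 2.2791 = -0.0731
  r[Y,Y] = 1 (diagonal).

R is symmetric with unit diagonal. Assembling:

R = [[1, -0.0731],
 [-0.0731, 1]]


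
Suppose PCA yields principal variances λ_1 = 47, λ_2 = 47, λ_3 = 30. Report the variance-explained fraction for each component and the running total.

Step 1 — total variance = trace(Sigma) = Σ λ_i = 47 + 47 + 30 = 124.

Step 2 — fraction explained by component i = λ_i / Σ λ:
  PC1: 47/124 = 0.379
  PC2: 47/124 = 0.379
  PC3: 30/124 = 0.2419

Step 3 — cumulative fraction after k components = (λ_1 + ... + λ_k) / Σ λ:
  k = 1: 47/124 = 0.379
  k = 2: (47 + 47)/124 = 94/124 = 0.7581
  k = 3: (47 + 47 + 30)/124 = 124/124 = 1

Summary (fraction, with percent):

explained: PC1 0.379 (37.9%), PC2 0.379 (37.9%), PC3 0.2419 (24.19%);  cumulative: 0.379, 0.7581, 1


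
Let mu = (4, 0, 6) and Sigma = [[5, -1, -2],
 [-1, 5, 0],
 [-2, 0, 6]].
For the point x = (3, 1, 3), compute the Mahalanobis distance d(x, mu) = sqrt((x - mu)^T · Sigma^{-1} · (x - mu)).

Step 1 — centre the observation: (x - mu) = (-1, 1, -3).

Step 2 — invert Sigma (cofactor / det for 3×3, or solve directly):
  Sigma^{-1} = [[0.2419, 0.0484, 0.0806],
 [0.0484, 0.2097, 0.0161],
 [0.0806, 0.0161, 0.1935]].

Step 3 — form the quadratic (x - mu)^T · Sigma^{-1} · (x - mu):
  Sigma^{-1} · (x - mu) = (-0.4355, 0.1129, -0.6452).
  (x - mu)^T · [Sigma^{-1} · (x - mu)] = (-1)·(-0.4355) + (1)·(0.1129) + (-3)·(-0.6452) = 2.4839.

Step 4 — take square root: d = √(2.4839) ≈ 1.576.

d(x, mu) = √(2.4839) ≈ 1.576


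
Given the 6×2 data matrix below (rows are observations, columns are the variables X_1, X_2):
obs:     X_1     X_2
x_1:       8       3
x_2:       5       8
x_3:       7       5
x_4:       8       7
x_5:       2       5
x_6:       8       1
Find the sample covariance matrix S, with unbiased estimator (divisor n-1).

Step 1 — column means:
  mean(X_1) = (8 + 5 + 7 + 8 + 2 + 8) / 6 = 38/6 = 6.3333
  mean(X_2) = (3 + 8 + 5 + 7 + 5 + 1) / 6 = 29/6 = 4.8333

Step 2 — sample covariance S[i,j] = (1/(n-1)) · Σ_k (x_{k,i} - mean_i) · (x_{k,j} - mean_j), with n-1 = 5.
  S[X_1,X_1] = ((1.6667)·(1.6667) + (-1.3333)·(-1.3333) + (0.6667)·(0.6667) + (1.6667)·(1.6667) + (-4.3333)·(-4.3333) + (1.6667)·(1.6667)) / 5 = 29.3333/5 = 5.8667
  S[X_1,X_2] = ((1.6667)·(-1.8333) + (-1.3333)·(3.1667) + (0.6667)·(0.1667) + (1.6667)·(2.1667) + (-4.3333)·(0.1667) + (1.6667)·(-3.8333)) / 5 = -10.6667/5 = -2.1333
  S[X_2,X_2] = ((-1.8333)·(-1.8333) + (3.1667)·(3.1667) + (0.1667)·(0.1667) + (2.1667)·(2.1667) + (0.1667)·(0.1667) + (-3.8333)·(-3.8333)) / 5 = 32.8333/5 = 6.5667

S is symmetric (S[j,i] = S[i,j]). Assembling:

S = [[5.8667, -2.1333],
 [-2.1333, 6.5667]]


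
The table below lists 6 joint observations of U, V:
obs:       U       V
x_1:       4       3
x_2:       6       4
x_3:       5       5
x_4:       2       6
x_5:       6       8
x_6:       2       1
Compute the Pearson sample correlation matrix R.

Step 1 — column means:
  mean(U) = (4 + 6 + 5 + 2 + 6 + 2) / 6 = 25/6 = 4.1667
  mean(V) = (3 + 4 + 5 + 6 + 8 + 1) / 6 = 27/6 = 4.5

Step 2 — sample variances and covariances s[i,j] = (1/(n-1)) · Σ_k (x_{k,i} - mean_i) · (x_{k,j} - mean_j), with n-1 = 5:
  s[U,U] = ((-0.1667)·(-0.1667) + (1.8333)·(1.8333) + (0.8333)·(0.8333) + (-2.1667)·(-2.1667) + (1.8333)·(1.8333) + (-2.1667)·(-2.1667)) / 5 = 16.8333/5 = 3.3667
  s[U,V] = ((-0.1667)·(-1.5) + (1.8333)·(-0.5) + (0.8333)·(0.5) + (-2.1667)·(1.5) + (1.8333)·(3.5) + (-2.1667)·(-3.5)) / 5 = 10.5/5 = 2.1
  s[V,V] = ((-1.5)·(-1.5) + (-0.5)·(-0.5) + (0.5)·(0.5) + (1.5)·(1.5) + (3.5)·(3.5) + (-3.5)·(-3.5)) / 5 = 29.5/5 = 5.9
  Sample standard deviations s_i = √(s[i,i]):
  s(U) = √(3.3667) = 1.8348
  s(V) = √(5.9) = 2.429

Step 3 — r_{ij} = s_{ij} / (s_i · s_j):
  r[U,U] = 1 (diagonal).
  r[U,V] = 2.1 / (1.8348 · 2.429) = 2.1 / 4.4568 = 0.4712
  r[V,V] = 1 (diagonal).

R is symmetric with unit diagonal. Assembling:

R = [[1, 0.4712],
 [0.4712, 1]]


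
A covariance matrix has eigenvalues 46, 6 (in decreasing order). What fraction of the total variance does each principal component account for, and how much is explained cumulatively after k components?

Step 1 — total variance = trace(Sigma) = Σ λ_i = 46 + 6 = 52.

Step 2 — fraction explained by component i = λ_i / Σ λ:
  PC1: 46/52 = 0.8846
  PC2: 6/52 = 0.1154

Step 3 — cumulative fraction after k components = (λ_1 + ... + λ_k) / Σ λ:
  k = 1: 46/52 = 0.8846
  k = 2: (46 + 6)/52 = 52/52 = 1

Summary (fraction, with percent):

explained: PC1 0.8846 (88.46%), PC2 0.1154 (11.54%);  cumulative: 0.8846, 1


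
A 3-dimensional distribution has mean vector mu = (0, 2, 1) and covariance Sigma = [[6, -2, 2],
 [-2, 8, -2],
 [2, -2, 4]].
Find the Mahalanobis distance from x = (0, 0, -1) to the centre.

Step 1 — centre the observation: (x - mu) = (0, -2, -2).

Step 2 — invert Sigma (cofactor / det for 3×3, or solve directly):
  Sigma^{-1} = [[0.2059, 0.0294, -0.0882],
 [0.0294, 0.1471, 0.0588],
 [-0.0882, 0.0588, 0.3235]].

Step 3 — form the quadratic (x - mu)^T · Sigma^{-1} · (x - mu):
  Sigma^{-1} · (x - mu) = (0.1176, -0.4118, -0.7647).
  (x - mu)^T · [Sigma^{-1} · (x - mu)] = (0)·(0.1176) + (-2)·(-0.4118) + (-2)·(-0.7647) = 2.3529.

Step 4 — take square root: d = √(2.3529) ≈ 1.5339.

d(x, mu) = √(2.3529) ≈ 1.5339


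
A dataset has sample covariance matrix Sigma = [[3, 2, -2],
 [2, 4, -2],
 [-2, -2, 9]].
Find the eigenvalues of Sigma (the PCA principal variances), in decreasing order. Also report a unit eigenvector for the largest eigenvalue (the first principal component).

Step 1 — characteristic polynomial p(λ) = det(λI - Sigma) = λ³ - tr·λ² + c_1·λ - det, where tr = trace, c_1 = sum of the principal 2×2 minors, det = det(Sigma):
  tr = 3 + 4 + 9 = 16,
  c_1 = (3·4 - (2)²) + (3·9 - (-2)²) + (4·9 - (-2)²) = 8 + 23 + 32 = 63,
  det = 3·(4·9 - (-2)²) - (2)·((2)·9 - (-2)·(-2)) + (-2)·((2)·(-2) - 4·(-2)) = 3·(32) - (2)·(14) + (-2)·(4) = 60.
  So p(λ) = λ³ - 16λ² + 63λ - 60.
Step 2 — look for an integer root (rational root theorem: any rational root is an integer divisor of 60). Testing λ = 4:
  p(4) = 64 - 256 + 252 - 60 = 0  ✓
  Dividing out (λ - 4): p(λ) = (λ - 4)(λ² - 12λ + 15).
Step 3 — remaining eigenvalues from the quadratic λ² - 12λ + 15 = 0:
  Δ = 12² - 4·15 = 144 - 60 = 84,  λ = (12 ± √84)/2 = (12 ± 9.1652)/2 ≈ 10.5826 or 1.4174.
  Sorted: λ_1 = 10.5826,  λ_2 = 4,  λ_3 = 1.4174  (check: sum = 16 = tr ✓).

Step 4 — unit eigenvector for λ_1 ≈ 10.5826: v spans the null space of (Sigma - λ_1 I), whose rows are
  r_1 = (-7.5826, 2, -2),  r_2 = (2, -6.5826, -2),  r_3 = (-2, -2, -1.5826).
  v is orthogonal to every row, so take v ∝ r_1 × r_2 = ((2)·(-2) - (-2)·(-6.5826), (-2)·(2) - (-7.5826)·(-2), (-7.5826)·(-6.5826) - (2)·(2)) ≈ (-17.1652, -19.1652, 45.9129).
  Rescale (multiply by -1 so the first nonzero entry is positive): u = (17.1652, 19.1652, -45.9129).
  ||u|| = √((17.1652)² + (19.1652)² + (-45.9129)²) = √(2769.9379) ≈ 52.6302,  v_1 = u/||u|| ≈ (0.3261, 0.3641, -0.8724) (||v_1|| = 1).

λ_1 = 10.5826,  λ_2 = 4,  λ_3 = 1.4174;  v_1 ≈ (0.3261, 0.3641, -0.8724)


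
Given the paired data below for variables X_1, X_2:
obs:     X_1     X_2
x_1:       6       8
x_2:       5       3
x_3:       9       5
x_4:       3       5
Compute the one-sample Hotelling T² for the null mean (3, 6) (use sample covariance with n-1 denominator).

Step 1 — sample mean vector:
  mean(X_1) = (6 + 5 + 9 + 3) / 4 = 23/4 = 5.75
  mean(X_2) = (8 + 3 + 5 + 5) / 4 = 21/4 = 5.25
  x̄ = (5.75, 5.25),  deviation x̄ - mu_0 = (5.75, 5.25) - (3, 6) = (2.75, -0.75).

Step 2 — sample covariance matrix, S[i,j] = (1/(n-1)) · Σ_k (x_{k,i} - mean_i) · (x_{k,j} - mean_j), divisor n-1 = 3:
  S[X_1,X_1] = ((0.25)·(0.25) + (-0.75)·(-0.75) + (3.25)·(3.25) + (-2.75)·(-2.75)) / 3 = 18.75/3 = 6.25
  S[X_1,X_2] = ((0.25)·(2.75) + (-0.75)·(-2.25) + (3.25)·(-0.25) + (-2.75)·(-0.25)) / 3 = 2.25/3 = 0.75
  S[X_2,X_2] = ((2.75)·(2.75) + (-2.25)·(-2.25) + (-0.25)·(-0.25) + (-0.25)·(-0.25)) / 3 = 12.75/3 = 4.25
  S = [[6.25, 0.75],
 [0.75, 4.25]].

Step 3 — invert S. det(S) = 6.25·4.25 - (0.75)² = 26.
  S^{-1} = (1/det) · [[d, -b], [-b, a]] = [[0.1635, -0.0288],
 [-0.0288, 0.2404]].

Step 4 — quadratic form (x̄ - mu_0)^T · S^{-1} · (x̄ - mu_0):
  S^{-1} · (x̄ - mu_0) = (0.4712, -0.2596),
  (x̄ - mu_0)^T · [...] = (2.75)·(0.4712) + (-0.75)·(-0.2596) = 1.4904.

Step 5 — scale by n: T² = 4 · 1.4904 = 5.9615.

T² ≈ 5.9615


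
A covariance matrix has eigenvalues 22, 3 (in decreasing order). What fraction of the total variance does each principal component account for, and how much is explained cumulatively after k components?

Step 1 — total variance = trace(Sigma) = Σ λ_i = 22 + 3 = 25.

Step 2 — fraction explained by component i = λ_i / Σ λ:
  PC1: 22/25 = 0.88
  PC2: 3/25 = 0.12

Step 3 — cumulative fraction after k components = (λ_1 + ... + λ_k) / Σ λ:
  k = 1: 22/25 = 0.88
  k = 2: (22 + 3)/25 = 25/25 = 1

Summary (fraction, with percent):

explained: PC1 0.88 (88%), PC2 0.12 (12%);  cumulative: 0.88, 1


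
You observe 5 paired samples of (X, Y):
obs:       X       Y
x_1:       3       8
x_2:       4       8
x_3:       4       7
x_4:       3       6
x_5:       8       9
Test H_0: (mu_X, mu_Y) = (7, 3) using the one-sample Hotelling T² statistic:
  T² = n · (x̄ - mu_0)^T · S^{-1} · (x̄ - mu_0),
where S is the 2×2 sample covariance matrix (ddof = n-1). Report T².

Step 1 — sample mean vector:
  mean(X) = (3 + 4 + 4 + 3 + 8) / 5 = 22/5 = 4.4
  mean(Y) = (8 + 8 + 7 + 6 + 9) / 5 = 38/5 = 7.6
  x̄ = (4.4, 7.6),  deviation x̄ - mu_0 = (4.4, 7.6) - (7, 3) = (-2.6, 4.6).

Step 2 — sample covariance matrix, S[i,j] = (1/(n-1)) · Σ_k (x_{k,i} - mean_i) · (x_{k,j} - mean_j), divisor n-1 = 4:
  S[X,X] = ((-1.4)·(-1.4) + (-0.4)·(-0.4) + (-0.4)·(-0.4) + (-1.4)·(-1.4) + (3.6)·(3.6)) / 4 = 17.2/4 = 4.3
  S[X,Y] = ((-1.4)·(0.4) + (-0.4)·(0.4) + (-0.4)·(-0.6) + (-1.4)·(-1.6) + (3.6)·(1.4)) / 4 = 6.8/4 = 1.7
  S[Y,Y] = ((0.4)·(0.4) + (0.4)·(0.4) + (-0.6)·(-0.6) + (-1.6)·(-1.6) + (1.4)·(1.4)) / 4 = 5.2/4 = 1.3
  S = [[4.3, 1.7],
 [1.7, 1.3]].

Step 3 — invert S. det(S) = 4.3·1.3 - (1.7)² = 2.7.
  S^{-1} = (1/det) · [[d, -b], [-b, a]] = [[0.4815, -0.6296],
 [-0.6296, 1.5926]].

Step 4 — quadratic form (x̄ - mu_0)^T · S^{-1} · (x̄ - mu_0):
  S^{-1} · (x̄ - mu_0) = (-4.1481, 8.963),
  (x̄ - mu_0)^T · [...] = (-2.6)·(-4.1481) + (4.6)·(8.963) = 52.0148.

Step 5 — scale by n: T² = 5 · 52.0148 = 260.0741.

T² ≈ 260.0741


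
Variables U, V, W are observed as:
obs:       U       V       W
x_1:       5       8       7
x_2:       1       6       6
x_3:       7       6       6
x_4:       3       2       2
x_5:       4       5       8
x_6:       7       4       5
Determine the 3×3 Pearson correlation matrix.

Step 1 — column means:
  mean(U) = (5 + 1 + 7 + 3 + 4 + 7) / 6 = 27/6 = 4.5
  mean(V) = (8 + 6 + 6 + 2 + 5 + 4) / 6 = 31/6 = 5.1667
  mean(W) = (7 + 6 + 6 + 2 + 8 + 5) / 6 = 34/6 = 5.6667

Step 2 — sample variances and covariances s[i,j] = (1/(n-1)) · Σ_k (x_{k,i} - mean_i) · (x_{k,j} - mean_j), with n-1 = 5:
  s[U,U] = ((0.5)·(0.5) + (-3.5)·(-3.5) + (2.5)·(2.5) + (-1.5)·(-1.5) + (-0.5)·(-0.5) + (2.5)·(2.5)) / 5 = 27.5/5 = 5.5
  s[U,V] = ((0.5)·(2.8333) + (-3.5)·(0.8333) + (2.5)·(0.8333) + (-1.5)·(-3.1667) + (-0.5)·(-0.1667) + (2.5)·(-1.1667)) / 5 = 2.5/5 = 0.5
  s[U,W] = ((0.5)·(1.3333) + (-3.5)·(0.3333) + (2.5)·(0.3333) + (-1.5)·(-3.6667) + (-0.5)·(2.3333) + (2.5)·(-0.6667)) / 5 = 3/5 = 0.6
  s[V,V] = ((2.8333)·(2.8333) + (0.8333)·(0.8333) + (0.8333)·(0.8333) + (-3.1667)·(-3.1667) + (-0.1667)·(-0.1667) + (-1.1667)·(-1.1667)) / 5 = 20.8333/5 = 4.1667
  s[V,W] = ((2.8333)·(1.3333) + (0.8333)·(0.3333) + (0.8333)·(0.3333) + (-3.1667)·(-3.6667) + (-0.1667)·(2.3333) + (-1.1667)·(-0.6667)) / 5 = 16.3333/5 = 3.2667
  s[W,W] = ((1.3333)·(1.3333) + (0.3333)·(0.3333) + (0.3333)·(0.3333) + (-3.6667)·(-3.6667) + (2.3333)·(2.3333) + (-0.6667)·(-0.6667)) / 5 = 21.3333/5 = 4.2667
  Sample standard deviations s_i = √(s[i,i]):
  s(U) = √(5.5) = 2.3452
  s(V) = √(4.1667) = 2.0412
  s(W) = √(4.2667) = 2.0656

Step 3 — r_{ij} = s_{ij} / (s_i · s_j):
  r[U,U] = 1 (diagonal).
  r[U,V] = 0.5 / (2.3452 · 2.0412) = 0.5 / 4.7871 = 0.1044
  r[U,W] = 0.6 / (2.3452 · 2.0656) = 0.6 / 4.8442 = 0.1239
  r[V,V] = 1 (diagonal).
  r[V,W] = 3.2667 / (2.0412 · 2.0656) = 3.2667 / 4.2164 = 0.7748
  r[W,W] = 1 (diagonal).

R is symmetric with unit diagonal. Assembling:

R = [[1, 0.1044, 0.1239],
 [0.1044, 1, 0.7748],
 [0.1239, 0.7748, 1]]


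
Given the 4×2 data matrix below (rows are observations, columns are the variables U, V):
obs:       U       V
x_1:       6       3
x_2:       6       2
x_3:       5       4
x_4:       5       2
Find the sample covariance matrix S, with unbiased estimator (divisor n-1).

Step 1 — column means:
  mean(U) = (6 + 6 + 5 + 5) / 4 = 22/4 = 5.5
  mean(V) = (3 + 2 + 4 + 2) / 4 = 11/4 = 2.75

Step 2 — sample covariance S[i,j] = (1/(n-1)) · Σ_k (x_{k,i} - mean_i) · (x_{k,j} - mean_j), with n-1 = 3.
  S[U,U] = ((0.5)·(0.5) + (0.5)·(0.5) + (-0.5)·(-0.5) + (-0.5)·(-0.5)) / 3 = 1/3 = 0.3333
  S[U,V] = ((0.5)·(0.25) + (0.5)·(-0.75) + (-0.5)·(1.25) + (-0.5)·(-0.75)) / 3 = -0.5/3 = -0.1667
  S[V,V] = ((0.25)·(0.25) + (-0.75)·(-0.75) + (1.25)·(1.25) + (-0.75)·(-0.75)) / 3 = 2.75/3 = 0.9167

S is symmetric (S[j,i] = S[i,j]). Assembling:

S = [[0.3333, -0.1667],
 [-0.1667, 0.9167]]


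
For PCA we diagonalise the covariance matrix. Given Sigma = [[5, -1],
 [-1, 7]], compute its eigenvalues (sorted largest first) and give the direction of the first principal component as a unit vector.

Step 1 — characteristic polynomial of 2×2 Sigma:
  det(Sigma - λI) = λ² - trace · λ + det = 0.
  trace = 5 + 7 = 12, det = 5·7 - (-1)² = 34.
Step 2 — discriminant:
  Δ = trace² - 4·det = 144 - 136 = 8.
Step 3 — eigenvalues:
  λ = (trace ± √Δ)/2 = (12 ± 2.8284)/2,
  λ_1 = 7.4142,  λ_2 = 4.5858.

Step 4 — unit eigenvector for λ_1: solve (Sigma - λ_1 I)v = 0. First row:
  (5 - 7.4142)·v_x + (-1)·v_y = 0, i.e. (-2.4142)·v_x + (-1)·v_y = 0,
  so v ∝ (b, λ_1 - a) = (-1, 2.4142); multiply by -1 so the first entry is positive: u = (1, -2.4142).
  ||u|| = √((1)² + (-2.4142)²) = √(6.8284) ≈ 2.6131,
  v_1 = u/||u|| ≈ (0.3827, -0.9239) (||v_1|| = 1).

λ_1 = 7.4142,  λ_2 = 4.5858;  v_1 ≈ (0.3827, -0.9239)


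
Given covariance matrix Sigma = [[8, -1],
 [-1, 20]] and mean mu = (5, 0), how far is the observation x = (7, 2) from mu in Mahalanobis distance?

Step 1 — centre the observation: (x - mu) = (2, 2).

Step 2 — invert Sigma. det(Sigma) = 8·20 - (-1)² = 159.
  Sigma^{-1} = (1/det) · [[d, -b], [-b, a]] = [[0.1258, 0.0063],
 [0.0063, 0.0503]].

Step 3 — form the quadratic (x - mu)^T · Sigma^{-1} · (x - mu):
  Sigma^{-1} · (x - mu) = (0.2642, 0.1132).
  (x - mu)^T · [Sigma^{-1} · (x - mu)] = (2)·(0.2642) + (2)·(0.1132) = 0.7547.

Step 4 — take square root: d = √(0.7547) ≈ 0.8687.

d(x, mu) = √(0.7547) ≈ 0.8687


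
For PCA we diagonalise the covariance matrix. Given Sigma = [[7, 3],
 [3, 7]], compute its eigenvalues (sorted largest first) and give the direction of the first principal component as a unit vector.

Step 1 — characteristic polynomial of 2×2 Sigma:
  det(Sigma - λI) = λ² - trace · λ + det = 0.
  trace = 7 + 7 = 14, det = 7·7 - (3)² = 40.
Step 2 — discriminant:
  Δ = trace² - 4·det = 196 - 160 = 36.
Step 3 — eigenvalues:
  λ = (trace ± √Δ)/2 = (14 ± 6)/2,
  λ_1 = 10,  λ_2 = 4.

Step 4 — unit eigenvector for λ_1: solve (Sigma - λ_1 I)v = 0. First row:
  (7 - 10)·v_x + (3)·v_y = 0, i.e. (-3)·v_x + (3)·v_y = 0,
  so v ∝ (b, λ_1 - a) = (3, 3) = u.
  ||u|| = √((3)² + (3)²) = √(18) ≈ 4.2426,
  v_1 = u/||u|| ≈ (0.7071, 0.7071) (||v_1|| = 1).

λ_1 = 10,  λ_2 = 4;  v_1 ≈ (0.7071, 0.7071)


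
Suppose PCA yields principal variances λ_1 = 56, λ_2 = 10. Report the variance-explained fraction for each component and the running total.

Step 1 — total variance = trace(Sigma) = Σ λ_i = 56 + 10 = 66.

Step 2 — fraction explained by component i = λ_i / Σ λ:
  PC1: 56/66 = 0.8485
  PC2: 10/66 = 0.1515

Step 3 — cumulative fraction after k components = (λ_1 + ... + λ_k) / Σ λ:
  k = 1: 56/66 = 0.8485
  k = 2: (56 + 10)/66 = 66/66 = 1

Summary (fraction, with percent):

explained: PC1 0.8485 (84.85%), PC2 0.1515 (15.15%);  cumulative: 0.8485, 1


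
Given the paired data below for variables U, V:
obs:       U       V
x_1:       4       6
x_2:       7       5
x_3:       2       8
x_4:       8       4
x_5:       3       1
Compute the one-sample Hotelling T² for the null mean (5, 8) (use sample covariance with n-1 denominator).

Step 1 — sample mean vector:
  mean(U) = (4 + 7 + 2 + 8 + 3) / 5 = 24/5 = 4.8
  mean(V) = (6 + 5 + 8 + 4 + 1) / 5 = 24/5 = 4.8
  x̄ = (4.8, 4.8),  deviation x̄ - mu_0 = (4.8, 4.8) - (5, 8) = (-0.2, -3.2).

Step 2 — sample covariance matrix, S[i,j] = (1/(n-1)) · Σ_k (x_{k,i} - mean_i) · (x_{k,j} - mean_j), divisor n-1 = 4:
  S[U,U] = ((-0.8)·(-0.8) + (2.2)·(2.2) + (-2.8)·(-2.8) + (3.2)·(3.2) + (-1.8)·(-1.8)) / 4 = 26.8/4 = 6.7
  S[U,V] = ((-0.8)·(1.2) + (2.2)·(0.2) + (-2.8)·(3.2) + (3.2)·(-0.8) + (-1.8)·(-3.8)) / 4 = -5.2/4 = -1.3
  S[V,V] = ((1.2)·(1.2) + (0.2)·(0.2) + (3.2)·(3.2) + (-0.8)·(-0.8) + (-3.8)·(-3.8)) / 4 = 26.8/4 = 6.7
  S = [[6.7, -1.3],
 [-1.3, 6.7]].

Step 3 — invert S. det(S) = 6.7·6.7 - (-1.3)² = 43.2.
  S^{-1} = (1/det) · [[d, -b], [-b, a]] = [[0.1551, 0.0301],
 [0.0301, 0.1551]].

Step 4 — quadratic form (x̄ - mu_0)^T · S^{-1} · (x̄ - mu_0):
  S^{-1} · (x̄ - mu_0) = (-0.1273, -0.5023),
  (x̄ - mu_0)^T · [...] = (-0.2)·(-0.1273) + (-3.2)·(-0.5023) = 1.6329.

Step 5 — scale by n: T² = 5 · 1.6329 = 8.1644.

T² ≈ 8.1644


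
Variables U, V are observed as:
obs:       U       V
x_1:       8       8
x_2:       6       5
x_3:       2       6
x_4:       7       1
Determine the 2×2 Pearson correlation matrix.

Step 1 — column means:
  mean(U) = (8 + 6 + 2 + 7) / 4 = 23/4 = 5.75
  mean(V) = (8 + 5 + 6 + 1) / 4 = 20/4 = 5

Step 2 — sample variances and covariances s[i,j] = (1/(n-1)) · Σ_k (x_{k,i} - mean_i) · (x_{k,j} - mean_j), with n-1 = 3:
  s[U,U] = ((2.25)·(2.25) + (0.25)·(0.25) + (-3.75)·(-3.75) + (1.25)·(1.25)) / 3 = 20.75/3 = 6.9167
  s[U,V] = ((2.25)·(3) + (0.25)·(0) + (-3.75)·(1) + (1.25)·(-4)) / 3 = -2/3 = -0.6667
  s[V,V] = ((3)·(3) + (0)·(0) + (1)·(1) + (-4)·(-4)) / 3 = 26/3 = 8.6667
  Sample standard deviations s_i = √(s[i,i]):
  s(U) = √(6.9167) = 2.63
  s(V) = √(8.6667) = 2.9439

Step 3 — r_{ij} = s_{ij} / (s_i · s_j):
  r[U,U] = 1 (diagonal).
  r[U,V] = -0.6667 / (2.63 · 2.9439) = -0.6667 / 7.7424 = -0.0861
  r[V,V] = 1 (diagonal).

R is symmetric with unit diagonal. Assembling:

R = [[1, -0.0861],
 [-0.0861, 1]]


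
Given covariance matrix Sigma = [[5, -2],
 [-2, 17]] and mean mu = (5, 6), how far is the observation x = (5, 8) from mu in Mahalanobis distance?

Step 1 — centre the observation: (x - mu) = (0, 2).

Step 2 — invert Sigma. det(Sigma) = 5·17 - (-2)² = 81.
  Sigma^{-1} = (1/det) · [[d, -b], [-b, a]] = [[0.2099, 0.0247],
 [0.0247, 0.0617]].

Step 3 — form the quadratic (x - mu)^T · Sigma^{-1} · (x - mu):
  Sigma^{-1} · (x - mu) = (0.0494, 0.1235).
  (x - mu)^T · [Sigma^{-1} · (x - mu)] = (0)·(0.0494) + (2)·(0.1235) = 0.2469.

Step 4 — take square root: d = √(0.2469) ≈ 0.4969.

d(x, mu) = √(0.2469) ≈ 0.4969


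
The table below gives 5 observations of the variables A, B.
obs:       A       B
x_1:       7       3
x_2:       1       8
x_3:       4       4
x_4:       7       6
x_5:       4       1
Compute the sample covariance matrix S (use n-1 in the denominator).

Step 1 — column means:
  mean(A) = (7 + 1 + 4 + 7 + 4) / 5 = 23/5 = 4.6
  mean(B) = (3 + 8 + 4 + 6 + 1) / 5 = 22/5 = 4.4

Step 2 — sample covariance S[i,j] = (1/(n-1)) · Σ_k (x_{k,i} - mean_i) · (x_{k,j} - mean_j), with n-1 = 4.
  S[A,A] = ((2.4)·(2.4) + (-3.6)·(-3.6) + (-0.6)·(-0.6) + (2.4)·(2.4) + (-0.6)·(-0.6)) / 4 = 25.2/4 = 6.3
  S[A,B] = ((2.4)·(-1.4) + (-3.6)·(3.6) + (-0.6)·(-0.4) + (2.4)·(1.6) + (-0.6)·(-3.4)) / 4 = -10.2/4 = -2.55
  S[B,B] = ((-1.4)·(-1.4) + (3.6)·(3.6) + (-0.4)·(-0.4) + (1.6)·(1.6) + (-3.4)·(-3.4)) / 4 = 29.2/4 = 7.3

S is symmetric (S[j,i] = S[i,j]). Assembling:

S = [[6.3, -2.55],
 [-2.55, 7.3]]


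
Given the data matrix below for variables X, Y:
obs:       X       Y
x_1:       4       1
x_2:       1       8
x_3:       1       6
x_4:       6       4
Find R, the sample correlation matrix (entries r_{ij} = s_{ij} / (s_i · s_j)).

Step 1 — column means:
  mean(X) = (4 + 1 + 1 + 6) / 4 = 12/4 = 3
  mean(Y) = (1 + 8 + 6 + 4) / 4 = 19/4 = 4.75

Step 2 — sample variances and covariances s[i,j] = (1/(n-1)) · Σ_k (x_{k,i} - mean_i) · (x_{k,j} - mean_j), with n-1 = 3:
  s[X,X] = ((1)·(1) + (-2)·(-2) + (-2)·(-2) + (3)·(3)) / 3 = 18/3 = 6
  s[X,Y] = ((1)·(-3.75) + (-2)·(3.25) + (-2)·(1.25) + (3)·(-0.75)) / 3 = -15/3 = -5
  s[Y,Y] = ((-3.75)·(-3.75) + (3.25)·(3.25) + (1.25)·(1.25) + (-0.75)·(-0.75)) / 3 = 26.75/3 = 8.9167
  Sample standard deviations s_i = √(s[i,i]):
  s(X) = √(6) = 2.4495
  s(Y) = √(8.9167) = 2.9861

Step 3 — r_{ij} = s_{ij} / (s_i · s_j):
  r[X,X] = 1 (diagonal).
  r[X,Y] = -5 / (2.4495 · 2.9861) = -5 / 7.3144 = -0.6836
  r[Y,Y] = 1 (diagonal).

R is symmetric with unit diagonal. Assembling:

R = [[1, -0.6836],
 [-0.6836, 1]]


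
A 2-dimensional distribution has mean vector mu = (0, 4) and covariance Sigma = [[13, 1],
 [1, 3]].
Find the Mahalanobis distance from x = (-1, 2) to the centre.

Step 1 — centre the observation: (x - mu) = (-1, -2).

Step 2 — invert Sigma. det(Sigma) = 13·3 - (1)² = 38.
  Sigma^{-1} = (1/det) · [[d, -b], [-b, a]] = [[0.0789, -0.0263],
 [-0.0263, 0.3421]].

Step 3 — form the quadratic (x - mu)^T · Sigma^{-1} · (x - mu):
  Sigma^{-1} · (x - mu) = (-0.0263, -0.6579).
  (x - mu)^T · [Sigma^{-1} · (x - mu)] = (-1)·(-0.0263) + (-2)·(-0.6579) = 1.3421.

Step 4 — take square root: d = √(1.3421) ≈ 1.1585.

d(x, mu) = √(1.3421) ≈ 1.1585
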